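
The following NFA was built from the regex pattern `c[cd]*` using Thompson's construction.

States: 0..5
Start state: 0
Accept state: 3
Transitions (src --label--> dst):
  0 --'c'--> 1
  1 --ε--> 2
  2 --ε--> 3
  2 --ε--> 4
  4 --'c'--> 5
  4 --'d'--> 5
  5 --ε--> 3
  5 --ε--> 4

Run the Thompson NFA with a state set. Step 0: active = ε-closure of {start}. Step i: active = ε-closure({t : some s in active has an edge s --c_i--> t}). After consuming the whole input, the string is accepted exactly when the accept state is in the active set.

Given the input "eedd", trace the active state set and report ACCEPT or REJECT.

Answer: REJECT

Steps:
initial (ε-close {0}): {0}
'e' @ 1: {}  — dead — no transitions
rest 'edd' ignored (set empty)
after full input: {}  (accept=3 not in)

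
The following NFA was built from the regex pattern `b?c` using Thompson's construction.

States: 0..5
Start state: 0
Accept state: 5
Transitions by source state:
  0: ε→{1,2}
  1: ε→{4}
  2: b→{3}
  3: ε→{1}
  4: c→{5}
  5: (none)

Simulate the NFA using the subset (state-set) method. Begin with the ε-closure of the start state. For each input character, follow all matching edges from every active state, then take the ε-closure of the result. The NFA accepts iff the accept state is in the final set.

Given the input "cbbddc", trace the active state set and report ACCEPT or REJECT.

initial (ε-close {0}): {0,1,2,4}
'c' @ 1: {5}  (accept∈set)
'b' @ 2: {}  — no active states
rest 'bddc' ignored (set empty)
after full input: {}  (accept=5 not in)

Answer: REJECT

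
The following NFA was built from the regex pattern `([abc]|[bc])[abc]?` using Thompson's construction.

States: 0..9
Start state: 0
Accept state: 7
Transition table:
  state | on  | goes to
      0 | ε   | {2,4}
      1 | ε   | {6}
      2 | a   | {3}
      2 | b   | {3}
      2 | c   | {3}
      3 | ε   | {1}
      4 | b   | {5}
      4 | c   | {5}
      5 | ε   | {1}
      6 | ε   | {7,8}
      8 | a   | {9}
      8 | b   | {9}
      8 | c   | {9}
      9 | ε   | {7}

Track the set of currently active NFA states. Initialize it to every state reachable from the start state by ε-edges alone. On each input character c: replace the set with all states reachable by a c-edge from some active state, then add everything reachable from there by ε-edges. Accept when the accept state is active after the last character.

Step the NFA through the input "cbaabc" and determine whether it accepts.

initial (ε-close {0}): {0,2,4}
'c' @ 1: {1,3,5,6,7,8}  [accepting]
'b' @ 2: {7,9}  [accepting]
'a' @ 3: {}  — state set empty
rest 'abc' ignored (set empty)
end set {} — state 7 not in

Answer: REJECT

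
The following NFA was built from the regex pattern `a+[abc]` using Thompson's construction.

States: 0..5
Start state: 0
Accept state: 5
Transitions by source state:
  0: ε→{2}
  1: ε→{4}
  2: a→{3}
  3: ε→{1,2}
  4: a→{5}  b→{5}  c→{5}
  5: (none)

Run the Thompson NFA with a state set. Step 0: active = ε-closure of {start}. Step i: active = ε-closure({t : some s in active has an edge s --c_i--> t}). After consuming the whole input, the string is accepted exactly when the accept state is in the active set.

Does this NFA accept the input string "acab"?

Answer: REJECT

Derivation:
S₀ = ε-closure({0}) = {0,2}
'a' @ 1: {1,2,3,4}
'c' @ 2: {5}  (accept∈set)
'a' @ 3: {}  — no active states
rest 'b' ignored (set empty)
end set {} — state 5 not in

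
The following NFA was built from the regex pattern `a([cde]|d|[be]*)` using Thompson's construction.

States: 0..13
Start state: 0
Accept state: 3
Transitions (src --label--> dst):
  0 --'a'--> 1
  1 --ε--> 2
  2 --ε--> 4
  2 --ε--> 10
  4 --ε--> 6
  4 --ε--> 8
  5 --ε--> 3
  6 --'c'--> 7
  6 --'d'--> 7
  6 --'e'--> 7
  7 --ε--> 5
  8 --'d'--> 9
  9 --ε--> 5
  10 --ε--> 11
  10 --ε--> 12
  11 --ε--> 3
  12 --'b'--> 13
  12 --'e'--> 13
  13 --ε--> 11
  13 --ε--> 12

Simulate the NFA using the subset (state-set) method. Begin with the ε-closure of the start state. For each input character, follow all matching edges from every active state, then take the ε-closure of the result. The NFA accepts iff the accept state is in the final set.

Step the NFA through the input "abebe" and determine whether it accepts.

S₀ = ε-closure({0}) = {0}
'a' @ 1: {1,2,3,4,6,8,10,11,12}  (accept∈set)
'b' @ 2: {3,11,12,13}  (accept∈set)
'e' @ 3: {3,11,12,13}  (accept∈set)
'b' @ 4: {3,11,12,13}  (accept∈set)
'e' @ 5: {3,11,12,13}  (accept∈set)
after full input: {3,11,12,13}  (accept=3 in)

Answer: ACCEPT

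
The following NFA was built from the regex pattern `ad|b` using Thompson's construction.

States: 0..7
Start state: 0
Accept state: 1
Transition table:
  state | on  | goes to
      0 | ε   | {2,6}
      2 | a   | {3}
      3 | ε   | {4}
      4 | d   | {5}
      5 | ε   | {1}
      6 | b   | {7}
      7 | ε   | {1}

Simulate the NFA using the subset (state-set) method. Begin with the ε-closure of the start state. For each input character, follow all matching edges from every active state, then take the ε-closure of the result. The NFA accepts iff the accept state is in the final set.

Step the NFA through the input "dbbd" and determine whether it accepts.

initial (ε-close {0}): {0,2,6}
'd' @ 1: {}  — state set empty
rest 'bbd' ignored (set empty)
end set {} — state 1 not in

Answer: REJECT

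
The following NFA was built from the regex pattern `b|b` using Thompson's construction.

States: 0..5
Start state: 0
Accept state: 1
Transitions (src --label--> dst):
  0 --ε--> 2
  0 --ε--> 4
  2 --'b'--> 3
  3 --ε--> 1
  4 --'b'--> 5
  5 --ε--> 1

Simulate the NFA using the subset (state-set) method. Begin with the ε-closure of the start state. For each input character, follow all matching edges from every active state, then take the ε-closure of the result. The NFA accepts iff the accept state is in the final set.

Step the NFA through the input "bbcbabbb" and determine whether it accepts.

Answer: REJECT

Derivation:
start: ε-closure({0}) = {0,2,4}
'b' @ 1: {1,3,5}  [accepting]
'b' @ 2: {}  — dead — no transitions
rest 'cbabbb' ignored (set empty)
final: {}; accept 1 not in set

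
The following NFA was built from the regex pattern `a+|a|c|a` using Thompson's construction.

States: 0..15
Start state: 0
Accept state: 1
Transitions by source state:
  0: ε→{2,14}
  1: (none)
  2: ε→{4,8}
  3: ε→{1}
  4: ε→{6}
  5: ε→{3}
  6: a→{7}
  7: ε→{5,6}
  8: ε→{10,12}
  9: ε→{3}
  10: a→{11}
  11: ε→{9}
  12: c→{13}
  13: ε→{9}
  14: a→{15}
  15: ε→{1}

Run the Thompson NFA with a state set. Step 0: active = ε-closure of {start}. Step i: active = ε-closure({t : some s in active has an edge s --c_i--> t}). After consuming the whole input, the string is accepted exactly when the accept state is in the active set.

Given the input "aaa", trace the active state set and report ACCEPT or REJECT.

start: ε-closure({0}) = {0,2,4,6,8,10,12,14}
'a' @ 1: {1,3,5,6,7,9,11,15}  (accept∈set)
'a' @ 2: {1,3,5,6,7}  (accept∈set)
'a' @ 3: {1,3,5,6,7}  (accept∈set)
end set {1,3,5,6,7} — state 1 in

Answer: ACCEPT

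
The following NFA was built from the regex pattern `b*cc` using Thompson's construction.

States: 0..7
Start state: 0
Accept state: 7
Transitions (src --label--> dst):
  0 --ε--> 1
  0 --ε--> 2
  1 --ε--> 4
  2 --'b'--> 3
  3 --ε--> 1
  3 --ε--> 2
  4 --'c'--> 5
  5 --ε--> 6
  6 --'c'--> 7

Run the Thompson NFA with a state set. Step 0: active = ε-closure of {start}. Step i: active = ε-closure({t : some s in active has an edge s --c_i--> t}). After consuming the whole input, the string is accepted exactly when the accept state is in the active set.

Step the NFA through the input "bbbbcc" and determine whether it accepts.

Answer: ACCEPT

Derivation:
start: ε-closure({0}) = {0,1,2,4}
'b' @ 1: {1,2,3,4}
'b' @ 2: {1,2,3,4}
'b' @ 3: {1,2,3,4}
'b' @ 4: {1,2,3,4}
'c' @ 5: {5,6}
'c' @ 6: {7}  (accept∈set)
end set {7} — state 7 in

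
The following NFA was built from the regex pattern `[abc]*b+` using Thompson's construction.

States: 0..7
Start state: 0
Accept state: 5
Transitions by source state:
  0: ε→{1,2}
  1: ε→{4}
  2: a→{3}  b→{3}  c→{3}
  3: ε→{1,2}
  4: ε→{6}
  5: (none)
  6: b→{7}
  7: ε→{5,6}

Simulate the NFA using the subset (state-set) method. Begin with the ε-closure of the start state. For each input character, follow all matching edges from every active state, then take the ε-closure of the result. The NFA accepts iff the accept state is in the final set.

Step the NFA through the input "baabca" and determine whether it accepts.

Answer: REJECT

Derivation:
S₀ = ε-closure({0}) = {0,1,2,4,6}
'b' @ 1: {1,2,3,4,5,6,7}  [accepting]
'a' @ 2: {1,2,3,4,6}
'a' @ 3: {1,2,3,4,6}
'b' @ 4: {1,2,3,4,5,6,7}  [accepting]
'c' @ 5: {1,2,3,4,6}
'a' @ 6: {1,2,3,4,6}
final: {1,2,3,4,6}; accept 5 not in set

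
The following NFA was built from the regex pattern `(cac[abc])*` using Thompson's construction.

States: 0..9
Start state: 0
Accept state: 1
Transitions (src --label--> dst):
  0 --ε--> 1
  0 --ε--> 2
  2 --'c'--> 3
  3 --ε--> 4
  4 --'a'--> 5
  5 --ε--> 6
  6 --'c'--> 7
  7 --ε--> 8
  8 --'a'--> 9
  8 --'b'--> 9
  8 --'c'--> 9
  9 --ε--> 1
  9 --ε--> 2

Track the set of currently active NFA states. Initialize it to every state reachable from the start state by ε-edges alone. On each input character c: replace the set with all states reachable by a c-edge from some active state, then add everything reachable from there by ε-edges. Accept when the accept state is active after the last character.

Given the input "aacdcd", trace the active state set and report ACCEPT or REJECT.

Answer: REJECT

Derivation:
start: ε-closure({0}) = {0,1,2}
'a' @ 1: {}  — dead — no transitions
rest 'acdcd' ignored (set empty)
final: {}; accept 1 not in set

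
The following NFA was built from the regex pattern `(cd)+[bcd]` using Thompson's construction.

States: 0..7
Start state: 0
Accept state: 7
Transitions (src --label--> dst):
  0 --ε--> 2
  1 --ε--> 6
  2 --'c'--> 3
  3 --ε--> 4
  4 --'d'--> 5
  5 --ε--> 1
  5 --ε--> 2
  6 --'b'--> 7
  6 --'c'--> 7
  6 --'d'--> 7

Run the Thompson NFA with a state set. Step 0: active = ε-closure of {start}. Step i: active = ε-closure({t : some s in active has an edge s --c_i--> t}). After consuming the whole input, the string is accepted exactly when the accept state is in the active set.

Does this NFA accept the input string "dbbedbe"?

start: ε-closure({0}) = {0,2}
'd' @ 1: {}  — no active states
rest 'bbedbe' ignored (set empty)
after full input: {}  (accept=7 not in)

Answer: REJECT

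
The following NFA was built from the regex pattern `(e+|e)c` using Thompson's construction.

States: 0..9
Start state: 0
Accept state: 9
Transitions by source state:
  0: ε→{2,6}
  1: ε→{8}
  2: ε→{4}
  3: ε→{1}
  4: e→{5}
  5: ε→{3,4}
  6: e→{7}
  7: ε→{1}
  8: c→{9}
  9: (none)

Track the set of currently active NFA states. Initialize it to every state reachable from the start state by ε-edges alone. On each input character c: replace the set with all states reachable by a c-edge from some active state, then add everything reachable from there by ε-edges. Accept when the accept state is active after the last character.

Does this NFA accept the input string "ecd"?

Answer: REJECT

Trace:
start: ε-closure({0}) = {0,2,4,6}
'e' @ 1: {1,3,4,5,7,8}
'c' @ 2: {9}  ✓accept
'd' @ 3: {}  — dead — no transitions
after full input: {}  (accept=9 not in)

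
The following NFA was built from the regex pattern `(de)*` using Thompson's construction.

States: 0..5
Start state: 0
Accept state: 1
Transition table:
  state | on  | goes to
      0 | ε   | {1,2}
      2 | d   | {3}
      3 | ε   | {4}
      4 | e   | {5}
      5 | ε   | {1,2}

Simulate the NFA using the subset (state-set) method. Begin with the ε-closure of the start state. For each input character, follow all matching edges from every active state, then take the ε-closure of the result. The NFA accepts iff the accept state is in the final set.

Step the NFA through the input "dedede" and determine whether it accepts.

Answer: ACCEPT

Derivation:
start: ε-closure({0}) = {0,1,2}
'd' @ 1: {3,4}
'e' @ 2: {1,2,5}  (accept∈set)
'd' @ 3: {3,4}
'e' @ 4: {1,2,5}  (accept∈set)
'd' @ 5: {3,4}
'e' @ 6: {1,2,5}  (accept∈set)
after full input: {1,2,5}  (accept=1 in)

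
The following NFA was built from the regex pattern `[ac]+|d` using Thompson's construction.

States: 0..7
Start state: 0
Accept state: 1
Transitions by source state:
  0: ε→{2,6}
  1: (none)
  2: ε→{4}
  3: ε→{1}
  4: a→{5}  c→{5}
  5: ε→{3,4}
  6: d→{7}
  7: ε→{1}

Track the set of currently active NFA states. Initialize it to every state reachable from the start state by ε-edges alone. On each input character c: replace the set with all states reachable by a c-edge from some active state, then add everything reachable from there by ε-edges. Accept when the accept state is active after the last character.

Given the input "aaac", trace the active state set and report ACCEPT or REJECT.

S₀ = ε-closure({0}) = {0,2,4,6}
'a' @ 1: {1,3,4,5}  [accepting]
'a' @ 2: {1,3,4,5}  [accepting]
'a' @ 3: {1,3,4,5}  [accepting]
'c' @ 4: {1,3,4,5}  [accepting]
end set {1,3,4,5} — state 1 in

Answer: ACCEPT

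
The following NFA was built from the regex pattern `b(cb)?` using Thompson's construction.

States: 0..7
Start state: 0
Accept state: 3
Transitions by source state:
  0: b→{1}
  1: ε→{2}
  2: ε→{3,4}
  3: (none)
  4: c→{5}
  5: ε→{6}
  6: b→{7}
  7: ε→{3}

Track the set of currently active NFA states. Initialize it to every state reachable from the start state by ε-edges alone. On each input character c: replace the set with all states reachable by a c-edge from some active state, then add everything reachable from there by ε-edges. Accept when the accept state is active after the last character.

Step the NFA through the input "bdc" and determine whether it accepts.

initial (ε-close {0}): {0}
'b' @ 1: {1,2,3,4}  (accept∈set)
'd' @ 2: {}  — dead — no transitions
rest 'c' ignored (set empty)
end set {} — state 3 not in

Answer: REJECT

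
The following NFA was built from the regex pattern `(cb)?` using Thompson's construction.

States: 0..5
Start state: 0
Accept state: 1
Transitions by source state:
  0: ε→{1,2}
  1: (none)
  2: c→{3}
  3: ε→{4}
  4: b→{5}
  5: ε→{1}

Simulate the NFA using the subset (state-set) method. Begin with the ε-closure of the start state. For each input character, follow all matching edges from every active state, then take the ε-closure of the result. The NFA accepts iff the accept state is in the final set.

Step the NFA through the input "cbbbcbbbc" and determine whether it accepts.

S₀ = ε-closure({0}) = {0,1,2}
'c' @ 1: {3,4}
'b' @ 2: {1,5}  [accepting]
'b' @ 3: {}  — no active states
rest 'bcbbbc' ignored (set empty)
after full input: {}  (accept=1 not in)

Answer: REJECT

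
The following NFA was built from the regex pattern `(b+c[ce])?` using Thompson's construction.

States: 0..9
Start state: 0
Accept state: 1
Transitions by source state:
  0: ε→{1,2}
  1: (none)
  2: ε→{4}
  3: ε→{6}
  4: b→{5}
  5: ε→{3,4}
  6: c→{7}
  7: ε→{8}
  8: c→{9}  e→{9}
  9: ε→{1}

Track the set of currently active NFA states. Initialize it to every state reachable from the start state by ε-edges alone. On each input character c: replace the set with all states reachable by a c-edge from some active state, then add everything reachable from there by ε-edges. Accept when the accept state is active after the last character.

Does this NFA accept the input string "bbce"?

initial (ε-close {0}): {0,1,2,4}
'b' @ 1: {3,4,5,6}
'b' @ 2: {3,4,5,6}
'c' @ 3: {7,8}
'e' @ 4: {1,9}  ✓accept
end set {1,9} — state 1 in

Answer: ACCEPT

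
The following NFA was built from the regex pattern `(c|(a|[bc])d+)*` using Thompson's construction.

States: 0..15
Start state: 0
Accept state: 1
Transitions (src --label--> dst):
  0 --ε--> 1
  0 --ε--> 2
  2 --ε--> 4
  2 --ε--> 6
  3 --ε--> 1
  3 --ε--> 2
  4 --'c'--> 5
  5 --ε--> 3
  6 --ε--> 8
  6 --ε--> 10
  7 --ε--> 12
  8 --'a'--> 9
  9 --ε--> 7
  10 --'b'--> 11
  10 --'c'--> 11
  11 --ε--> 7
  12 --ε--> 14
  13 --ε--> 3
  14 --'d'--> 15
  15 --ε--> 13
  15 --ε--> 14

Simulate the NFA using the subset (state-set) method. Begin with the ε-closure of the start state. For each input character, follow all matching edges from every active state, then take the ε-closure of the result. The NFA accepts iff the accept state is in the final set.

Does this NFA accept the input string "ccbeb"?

start: ε-closure({0}) = {0,1,2,4,6,8,10}
'c' @ 1: {1,2,3,4,5,6,7,8,10,11,12,14}  ✓accept
'c' @ 2: {1,2,3,4,5,6,7,8,10,11,12,14}  ✓accept
'b' @ 3: {7,11,12,14}
'e' @ 4: {}  — dead — no transitions
rest 'b' ignored (set empty)
after full input: {}  (accept=1 not in)

Answer: REJECT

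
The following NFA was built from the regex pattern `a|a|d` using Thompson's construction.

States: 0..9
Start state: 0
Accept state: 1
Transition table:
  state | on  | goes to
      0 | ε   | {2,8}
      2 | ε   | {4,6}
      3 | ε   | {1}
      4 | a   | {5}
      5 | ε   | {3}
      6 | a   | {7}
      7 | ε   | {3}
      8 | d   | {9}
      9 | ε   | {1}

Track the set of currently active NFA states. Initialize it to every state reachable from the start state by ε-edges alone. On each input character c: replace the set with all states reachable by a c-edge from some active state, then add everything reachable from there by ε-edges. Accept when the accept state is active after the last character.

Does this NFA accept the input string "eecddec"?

S₀ = ε-closure({0}) = {0,2,4,6,8}
'e' @ 1: {}  — state set empty
rest 'ecddec' ignored (set empty)
final: {}; accept 1 not in set

Answer: REJECT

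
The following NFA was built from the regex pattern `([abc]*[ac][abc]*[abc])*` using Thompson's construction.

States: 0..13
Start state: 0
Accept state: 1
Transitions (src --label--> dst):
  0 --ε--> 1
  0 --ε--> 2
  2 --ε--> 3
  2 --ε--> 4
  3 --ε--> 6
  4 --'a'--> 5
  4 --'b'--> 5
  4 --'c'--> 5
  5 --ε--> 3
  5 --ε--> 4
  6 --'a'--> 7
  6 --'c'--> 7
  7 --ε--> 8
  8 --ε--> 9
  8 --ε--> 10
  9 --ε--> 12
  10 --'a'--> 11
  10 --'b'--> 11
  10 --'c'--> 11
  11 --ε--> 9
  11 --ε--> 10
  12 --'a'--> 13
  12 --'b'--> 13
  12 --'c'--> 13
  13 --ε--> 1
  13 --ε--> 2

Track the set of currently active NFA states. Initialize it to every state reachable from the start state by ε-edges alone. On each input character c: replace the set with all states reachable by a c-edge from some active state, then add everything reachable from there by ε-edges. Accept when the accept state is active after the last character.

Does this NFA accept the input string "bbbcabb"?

S₀ = ε-closure({0}) = {0,1,2,3,4,6}
'b' @ 1: {3,4,5,6}
'b' @ 2: {3,4,5,6}
'b' @ 3: {3,4,5,6}
'c' @ 4: {3,4,5,6,7,8,9,10,12}
'a' @ 5: {1,2,3,4,5,6,7,8,9,10,11,12,13}  (accept∈set)
'b' @ 6: {1,2,3,4,5,6,9,10,11,12,13}  (accept∈set)
'b' @ 7: {1,2,3,4,5,6,9,10,11,12,13}  (accept∈set)
final: {1,2,3,4,5,6,9,10,11,12,13}; accept 1 in set

Answer: ACCEPT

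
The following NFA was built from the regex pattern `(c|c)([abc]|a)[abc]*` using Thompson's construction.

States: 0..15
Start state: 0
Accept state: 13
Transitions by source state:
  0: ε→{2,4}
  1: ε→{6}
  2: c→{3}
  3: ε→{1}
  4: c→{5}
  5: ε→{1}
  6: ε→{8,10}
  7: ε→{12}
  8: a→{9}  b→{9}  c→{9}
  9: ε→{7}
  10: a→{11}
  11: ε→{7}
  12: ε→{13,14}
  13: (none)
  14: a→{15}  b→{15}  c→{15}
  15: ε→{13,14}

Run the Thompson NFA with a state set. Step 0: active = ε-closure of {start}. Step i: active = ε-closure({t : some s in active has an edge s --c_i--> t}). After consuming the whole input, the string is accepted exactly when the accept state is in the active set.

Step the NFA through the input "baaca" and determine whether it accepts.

Answer: REJECT

Steps:
start: ε-closure({0}) = {0,2,4}
'b' @ 1: {}  — dead — no transitions
rest 'aaca' ignored (set empty)
final: {}; accept 13 not in set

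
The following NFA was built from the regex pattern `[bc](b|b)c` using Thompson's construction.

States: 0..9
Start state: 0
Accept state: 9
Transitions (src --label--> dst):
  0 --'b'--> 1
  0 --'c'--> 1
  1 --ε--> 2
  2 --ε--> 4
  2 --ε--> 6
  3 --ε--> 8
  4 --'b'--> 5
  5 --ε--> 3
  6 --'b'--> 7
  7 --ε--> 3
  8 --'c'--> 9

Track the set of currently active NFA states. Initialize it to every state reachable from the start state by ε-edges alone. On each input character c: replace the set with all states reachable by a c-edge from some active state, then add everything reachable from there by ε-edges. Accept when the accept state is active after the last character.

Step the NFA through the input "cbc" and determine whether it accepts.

Answer: ACCEPT

Steps:
S₀ = ε-closure({0}) = {0}
'c' @ 1: {1,2,4,6}
'b' @ 2: {3,5,7,8}
'c' @ 3: {9}  (accept∈set)
final: {9}; accept 9 in set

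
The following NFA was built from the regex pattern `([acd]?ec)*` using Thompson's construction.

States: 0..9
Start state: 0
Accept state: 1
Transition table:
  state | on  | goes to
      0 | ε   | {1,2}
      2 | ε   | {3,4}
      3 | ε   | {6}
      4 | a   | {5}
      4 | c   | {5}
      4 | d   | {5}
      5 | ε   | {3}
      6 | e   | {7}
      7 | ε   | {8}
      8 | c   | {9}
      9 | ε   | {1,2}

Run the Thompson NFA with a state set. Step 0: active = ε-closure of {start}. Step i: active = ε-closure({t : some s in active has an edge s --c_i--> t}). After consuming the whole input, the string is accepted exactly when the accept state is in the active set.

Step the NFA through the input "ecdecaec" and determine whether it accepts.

initial (ε-close {0}): {0,1,2,3,4,6}
'e' @ 1: {7,8}
'c' @ 2: {1,2,3,4,6,9}  (accept∈set)
'd' @ 3: {3,5,6}
'e' @ 4: {7,8}
'c' @ 5: {1,2,3,4,6,9}  (accept∈set)
'a' @ 6: {3,5,6}
'e' @ 7: {7,8}
'c' @ 8: {1,2,3,4,6,9}  (accept∈set)
final: {1,2,3,4,6,9}; accept 1 in set

Answer: ACCEPT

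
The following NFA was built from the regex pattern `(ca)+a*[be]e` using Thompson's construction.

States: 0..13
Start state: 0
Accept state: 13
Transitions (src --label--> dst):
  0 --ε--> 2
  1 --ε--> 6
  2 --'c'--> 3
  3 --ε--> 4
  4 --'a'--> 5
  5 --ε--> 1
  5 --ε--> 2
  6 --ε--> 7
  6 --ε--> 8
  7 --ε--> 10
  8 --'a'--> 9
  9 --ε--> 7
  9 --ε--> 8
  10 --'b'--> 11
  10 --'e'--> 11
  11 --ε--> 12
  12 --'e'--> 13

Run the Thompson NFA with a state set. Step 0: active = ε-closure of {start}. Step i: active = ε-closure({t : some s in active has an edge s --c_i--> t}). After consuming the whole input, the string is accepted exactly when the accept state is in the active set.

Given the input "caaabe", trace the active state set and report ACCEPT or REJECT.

start: ε-closure({0}) = {0,2}
'c' @ 1: {3,4}
'a' @ 2: {1,2,5,6,7,8,10}
'a' @ 3: {7,8,9,10}
'a' @ 4: {7,8,9,10}
'b' @ 5: {11,12}
'e' @ 6: {13}  (accept∈set)
after full input: {13}  (accept=13 in)

Answer: ACCEPT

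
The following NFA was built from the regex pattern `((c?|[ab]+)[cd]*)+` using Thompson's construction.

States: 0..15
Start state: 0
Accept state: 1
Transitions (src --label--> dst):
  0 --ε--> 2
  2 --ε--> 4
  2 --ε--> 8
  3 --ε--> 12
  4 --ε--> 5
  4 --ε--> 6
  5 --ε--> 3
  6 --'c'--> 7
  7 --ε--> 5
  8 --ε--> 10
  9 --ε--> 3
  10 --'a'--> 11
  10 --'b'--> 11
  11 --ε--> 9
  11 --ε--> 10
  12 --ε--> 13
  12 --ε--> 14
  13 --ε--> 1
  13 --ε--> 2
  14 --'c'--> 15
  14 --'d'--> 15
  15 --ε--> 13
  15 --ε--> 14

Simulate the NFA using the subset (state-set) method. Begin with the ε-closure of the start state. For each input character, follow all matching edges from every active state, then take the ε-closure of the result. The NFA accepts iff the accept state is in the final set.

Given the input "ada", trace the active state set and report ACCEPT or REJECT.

S₀ = ε-closure({0}) = {0,1,2,3,4,5,6,8,10,12,13,14}
'a' @ 1: {1,2,3,4,5,6,8,9,10,11,12,13,14}  ✓accept
'd' @ 2: {1,2,3,4,5,6,8,10,12,13,14,15}  ✓accept
'a' @ 3: {1,2,3,4,5,6,8,9,10,11,12,13,14}  ✓accept
after full input: {1,2,3,4,5,6,8,9,10,11,12,13,14}  (accept=1 in)

Answer: ACCEPT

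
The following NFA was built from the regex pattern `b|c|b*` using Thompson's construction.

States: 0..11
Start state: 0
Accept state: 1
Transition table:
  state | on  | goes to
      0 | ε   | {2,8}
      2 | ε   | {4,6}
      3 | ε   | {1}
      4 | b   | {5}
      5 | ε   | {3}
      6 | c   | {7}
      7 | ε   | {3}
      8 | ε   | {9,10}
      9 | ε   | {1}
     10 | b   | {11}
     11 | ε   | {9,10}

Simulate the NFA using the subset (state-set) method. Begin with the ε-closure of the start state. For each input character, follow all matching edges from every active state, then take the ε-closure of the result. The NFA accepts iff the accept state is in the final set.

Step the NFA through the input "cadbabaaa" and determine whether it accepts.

Answer: REJECT

Trace:
initial (ε-close {0}): {0,1,2,4,6,8,9,10}
'c' @ 1: {1,3,7}  ✓accept
'a' @ 2: {}  — no active states
rest 'dbabaaa' ignored (set empty)
after full input: {}  (accept=1 not in)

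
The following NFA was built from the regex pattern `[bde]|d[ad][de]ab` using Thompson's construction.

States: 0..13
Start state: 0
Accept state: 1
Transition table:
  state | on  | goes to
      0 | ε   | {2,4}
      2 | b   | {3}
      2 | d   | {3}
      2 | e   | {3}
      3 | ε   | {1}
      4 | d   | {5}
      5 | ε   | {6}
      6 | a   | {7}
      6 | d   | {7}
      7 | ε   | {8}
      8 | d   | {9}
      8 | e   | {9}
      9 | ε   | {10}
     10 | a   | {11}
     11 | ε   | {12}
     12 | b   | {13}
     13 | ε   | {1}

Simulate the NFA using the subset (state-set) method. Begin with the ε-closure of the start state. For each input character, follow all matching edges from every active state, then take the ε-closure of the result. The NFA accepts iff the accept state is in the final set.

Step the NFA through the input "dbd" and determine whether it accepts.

S₀ = ε-closure({0}) = {0,2,4}
'd' @ 1: {1,3,5,6}  (accept∈set)
'b' @ 2: {}  — no active states
rest 'd' ignored (set empty)
after full input: {}  (accept=1 not in)

Answer: REJECT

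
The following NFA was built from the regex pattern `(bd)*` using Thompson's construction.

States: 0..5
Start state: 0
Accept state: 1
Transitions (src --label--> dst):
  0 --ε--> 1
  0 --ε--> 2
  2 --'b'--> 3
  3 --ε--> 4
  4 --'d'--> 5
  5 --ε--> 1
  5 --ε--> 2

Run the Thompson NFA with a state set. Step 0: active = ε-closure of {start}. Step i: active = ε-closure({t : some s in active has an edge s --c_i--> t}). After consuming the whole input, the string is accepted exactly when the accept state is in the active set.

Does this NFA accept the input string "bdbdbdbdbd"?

start: ε-closure({0}) = {0,1,2}
'b' @ 1: {3,4}
'd' @ 2: {1,2,5}  (accept∈set)
'b' @ 3: {3,4}
'd' @ 4: {1,2,5}  (accept∈set)
'b' @ 5: {3,4}
'd' @ 6: {1,2,5}  (accept∈set)
'b' @ 7: {3,4}
'd' @ 8: {1,2,5}  (accept∈set)
'b' @ 9: {3,4}
'd' @ 10: {1,2,5}  (accept∈set)
end set {1,2,5} — state 1 in

Answer: ACCEPT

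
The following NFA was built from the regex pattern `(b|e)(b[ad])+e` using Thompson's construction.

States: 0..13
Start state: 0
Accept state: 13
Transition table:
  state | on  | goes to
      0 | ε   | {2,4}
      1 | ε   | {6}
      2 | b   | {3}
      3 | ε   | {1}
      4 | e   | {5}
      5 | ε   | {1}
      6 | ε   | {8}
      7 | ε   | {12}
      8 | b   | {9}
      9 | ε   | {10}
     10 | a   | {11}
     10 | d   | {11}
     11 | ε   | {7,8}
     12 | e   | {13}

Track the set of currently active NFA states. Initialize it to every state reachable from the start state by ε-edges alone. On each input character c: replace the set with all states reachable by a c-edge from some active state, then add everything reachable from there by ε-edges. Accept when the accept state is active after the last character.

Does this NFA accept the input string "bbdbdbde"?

initial (ε-close {0}): {0,2,4}
'b' @ 1: {1,3,6,8}
'b' @ 2: {9,10}
'd' @ 3: {7,8,11,12}
'b' @ 4: {9,10}
'd' @ 5: {7,8,11,12}
'b' @ 6: {9,10}
'd' @ 7: {7,8,11,12}
'e' @ 8: {13}  ✓accept
final: {13}; accept 13 in set

Answer: ACCEPT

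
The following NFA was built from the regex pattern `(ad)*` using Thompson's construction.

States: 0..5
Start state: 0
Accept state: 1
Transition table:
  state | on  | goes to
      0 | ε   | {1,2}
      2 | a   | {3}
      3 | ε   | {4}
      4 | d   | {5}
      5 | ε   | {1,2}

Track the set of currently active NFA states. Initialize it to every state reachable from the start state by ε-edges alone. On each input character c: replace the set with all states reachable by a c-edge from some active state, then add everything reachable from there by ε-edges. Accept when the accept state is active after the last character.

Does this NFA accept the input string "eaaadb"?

Answer: REJECT

Trace:
S₀ = ε-closure({0}) = {0,1,2}
'e' @ 1: {}  — dead — no transitions
rest 'aaadb' ignored (set empty)
final: {}; accept 1 not in set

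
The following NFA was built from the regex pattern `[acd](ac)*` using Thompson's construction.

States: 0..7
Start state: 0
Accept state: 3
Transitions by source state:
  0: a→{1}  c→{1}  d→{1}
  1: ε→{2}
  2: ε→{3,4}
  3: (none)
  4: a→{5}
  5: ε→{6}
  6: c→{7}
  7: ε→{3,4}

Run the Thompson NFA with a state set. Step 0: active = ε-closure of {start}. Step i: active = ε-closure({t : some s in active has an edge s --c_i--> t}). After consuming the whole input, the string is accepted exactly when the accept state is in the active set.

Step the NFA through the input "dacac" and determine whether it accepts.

Answer: ACCEPT

Trace:
start: ε-closure({0}) = {0}
'd' @ 1: {1,2,3,4}  ✓accept
'a' @ 2: {5,6}
'c' @ 3: {3,4,7}  ✓accept
'a' @ 4: {5,6}
'c' @ 5: {3,4,7}  ✓accept
final: {3,4,7}; accept 3 in set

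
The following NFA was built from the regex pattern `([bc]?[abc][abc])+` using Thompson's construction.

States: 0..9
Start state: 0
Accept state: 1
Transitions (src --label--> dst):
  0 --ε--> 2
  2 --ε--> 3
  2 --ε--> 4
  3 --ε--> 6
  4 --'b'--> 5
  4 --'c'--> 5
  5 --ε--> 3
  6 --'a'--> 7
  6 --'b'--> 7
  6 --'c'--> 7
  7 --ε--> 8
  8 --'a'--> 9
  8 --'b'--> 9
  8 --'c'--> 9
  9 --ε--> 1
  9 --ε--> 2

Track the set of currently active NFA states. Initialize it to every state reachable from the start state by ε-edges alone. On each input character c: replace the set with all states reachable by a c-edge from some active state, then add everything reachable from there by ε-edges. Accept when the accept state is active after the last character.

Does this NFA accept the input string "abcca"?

Answer: ACCEPT

Derivation:
S₀ = ε-closure({0}) = {0,2,3,4,6}
'a' @ 1: {7,8}
'b' @ 2: {1,2,3,4,6,9}  ✓accept
'c' @ 3: {3,5,6,7,8}
'c' @ 4: {1,2,3,4,6,7,8,9}  ✓accept
'a' @ 5: {1,2,3,4,6,7,8,9}  ✓accept
final: {1,2,3,4,6,7,8,9}; accept 1 in set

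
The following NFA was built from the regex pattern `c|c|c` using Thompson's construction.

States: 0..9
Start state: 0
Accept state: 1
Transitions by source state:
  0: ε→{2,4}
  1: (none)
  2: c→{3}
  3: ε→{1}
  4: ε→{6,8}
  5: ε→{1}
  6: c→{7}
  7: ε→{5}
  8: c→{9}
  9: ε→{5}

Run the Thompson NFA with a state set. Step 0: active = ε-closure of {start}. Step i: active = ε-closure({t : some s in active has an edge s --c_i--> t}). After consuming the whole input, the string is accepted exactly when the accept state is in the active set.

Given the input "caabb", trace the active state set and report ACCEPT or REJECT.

Answer: REJECT

Derivation:
initial (ε-close {0}): {0,2,4,6,8}
'c' @ 1: {1,3,5,7,9}  [accepting]
'a' @ 2: {}  — state set empty
rest 'abb' ignored (set empty)
final: {}; accept 1 not in set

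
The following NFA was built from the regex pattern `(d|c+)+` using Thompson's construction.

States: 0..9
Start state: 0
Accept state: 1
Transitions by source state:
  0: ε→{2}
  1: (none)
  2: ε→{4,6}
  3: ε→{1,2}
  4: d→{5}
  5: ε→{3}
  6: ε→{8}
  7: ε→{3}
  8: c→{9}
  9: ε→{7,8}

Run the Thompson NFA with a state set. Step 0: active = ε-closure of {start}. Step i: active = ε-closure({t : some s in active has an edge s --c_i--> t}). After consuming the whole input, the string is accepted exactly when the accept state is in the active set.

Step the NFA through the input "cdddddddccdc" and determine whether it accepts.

S₀ = ε-closure({0}) = {0,2,4,6,8}
'c' @ 1: {1,2,3,4,6,7,8,9}  [accepting]
'd' @ 2: {1,2,3,4,5,6,8}  [accepting]
'd' @ 3: {1,2,3,4,5,6,8}  [accepting]
'd' @ 4: {1,2,3,4,5,6,8}  [accepting]
'd' @ 5: {1,2,3,4,5,6,8}  [accepting]
'd' @ 6: {1,2,3,4,5,6,8}  [accepting]
'd' @ 7: {1,2,3,4,5,6,8}  [accepting]
'd' @ 8: {1,2,3,4,5,6,8}  [accepting]
'c' @ 9: {1,2,3,4,6,7,8,9}  [accepting]
'c' @ 10: {1,2,3,4,6,7,8,9}  [accepting]
'd' @ 11: {1,2,3,4,5,6,8}  [accepting]
'c' @ 12: {1,2,3,4,6,7,8,9}  [accepting]
final: {1,2,3,4,6,7,8,9}; accept 1 in set

Answer: ACCEPT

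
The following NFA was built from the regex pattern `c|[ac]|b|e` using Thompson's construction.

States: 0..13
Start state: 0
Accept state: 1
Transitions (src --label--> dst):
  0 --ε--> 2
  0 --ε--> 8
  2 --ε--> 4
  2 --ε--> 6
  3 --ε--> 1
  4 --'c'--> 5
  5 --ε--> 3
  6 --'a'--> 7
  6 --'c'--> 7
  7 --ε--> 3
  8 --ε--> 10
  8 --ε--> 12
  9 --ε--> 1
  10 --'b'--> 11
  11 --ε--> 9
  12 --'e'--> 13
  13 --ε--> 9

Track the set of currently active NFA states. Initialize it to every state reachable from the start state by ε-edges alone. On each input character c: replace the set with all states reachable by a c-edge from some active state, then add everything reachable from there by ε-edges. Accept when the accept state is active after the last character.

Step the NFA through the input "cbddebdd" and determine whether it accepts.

Answer: REJECT

Steps:
start: ε-closure({0}) = {0,2,4,6,8,10,12}
'c' @ 1: {1,3,5,7}  [accepting]
'b' @ 2: {}  — no active states
rest 'ddebdd' ignored (set empty)
after full input: {}  (accept=1 not in)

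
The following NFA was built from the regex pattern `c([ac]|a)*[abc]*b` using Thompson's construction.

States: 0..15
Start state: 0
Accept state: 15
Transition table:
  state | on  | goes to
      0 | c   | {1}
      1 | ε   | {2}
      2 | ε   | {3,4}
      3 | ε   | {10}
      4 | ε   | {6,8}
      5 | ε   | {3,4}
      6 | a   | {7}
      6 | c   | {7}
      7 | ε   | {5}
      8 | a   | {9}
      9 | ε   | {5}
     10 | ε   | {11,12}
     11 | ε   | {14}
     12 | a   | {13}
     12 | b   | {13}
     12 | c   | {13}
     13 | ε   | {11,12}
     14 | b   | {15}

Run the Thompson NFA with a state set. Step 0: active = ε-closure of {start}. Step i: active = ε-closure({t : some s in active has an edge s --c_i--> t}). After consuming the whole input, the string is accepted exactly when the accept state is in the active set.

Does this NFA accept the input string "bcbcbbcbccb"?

Answer: REJECT

Steps:
S₀ = ε-closure({0}) = {0}
'b' @ 1: {}  — dead — no transitions
rest 'cbcbbcbccb' ignored (set empty)
after full input: {}  (accept=15 not in)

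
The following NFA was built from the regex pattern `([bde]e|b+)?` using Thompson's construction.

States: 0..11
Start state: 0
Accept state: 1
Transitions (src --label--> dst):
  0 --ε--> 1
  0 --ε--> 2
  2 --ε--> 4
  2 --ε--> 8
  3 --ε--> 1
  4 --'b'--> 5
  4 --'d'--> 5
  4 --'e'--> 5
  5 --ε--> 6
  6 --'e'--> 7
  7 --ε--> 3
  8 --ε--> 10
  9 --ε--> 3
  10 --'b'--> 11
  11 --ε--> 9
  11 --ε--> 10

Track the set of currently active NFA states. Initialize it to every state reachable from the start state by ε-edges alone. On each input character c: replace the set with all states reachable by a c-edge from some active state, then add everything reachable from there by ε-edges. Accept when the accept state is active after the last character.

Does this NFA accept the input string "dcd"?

start: ε-closure({0}) = {0,1,2,4,8,10}
'd' @ 1: {5,6}
'c' @ 2: {}  — dead — no transitions
rest 'd' ignored (set empty)
end set {} — state 1 not in

Answer: REJECT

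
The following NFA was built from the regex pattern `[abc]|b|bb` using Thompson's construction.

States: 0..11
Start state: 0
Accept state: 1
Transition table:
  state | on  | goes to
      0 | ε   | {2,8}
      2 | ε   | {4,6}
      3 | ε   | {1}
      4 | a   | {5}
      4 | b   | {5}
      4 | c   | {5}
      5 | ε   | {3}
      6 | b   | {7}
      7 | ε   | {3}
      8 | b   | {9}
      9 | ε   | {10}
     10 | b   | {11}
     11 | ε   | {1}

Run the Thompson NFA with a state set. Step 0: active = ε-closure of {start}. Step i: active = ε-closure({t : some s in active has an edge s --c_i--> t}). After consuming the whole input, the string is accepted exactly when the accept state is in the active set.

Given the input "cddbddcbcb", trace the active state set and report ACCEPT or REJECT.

Answer: REJECT

Trace:
S₀ = ε-closure({0}) = {0,2,4,6,8}
'c' @ 1: {1,3,5}  [accepting]
'd' @ 2: {}  — state set empty
rest 'dbddcbcb' ignored (set empty)
end set {} — state 1 not in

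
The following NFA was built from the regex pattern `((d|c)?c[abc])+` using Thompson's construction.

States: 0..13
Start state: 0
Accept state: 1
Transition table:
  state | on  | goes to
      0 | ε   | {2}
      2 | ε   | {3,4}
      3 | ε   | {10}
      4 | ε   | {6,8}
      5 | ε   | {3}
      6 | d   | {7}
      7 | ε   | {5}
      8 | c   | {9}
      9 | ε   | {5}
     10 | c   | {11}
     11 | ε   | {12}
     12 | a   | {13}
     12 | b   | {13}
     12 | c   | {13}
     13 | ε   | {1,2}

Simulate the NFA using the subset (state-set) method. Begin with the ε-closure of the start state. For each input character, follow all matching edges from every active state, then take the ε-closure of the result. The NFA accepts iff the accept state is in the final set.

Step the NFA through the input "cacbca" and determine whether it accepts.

Answer: ACCEPT

Derivation:
start: ε-closure({0}) = {0,2,3,4,6,8,10}
'c' @ 1: {3,5,9,10,11,12}
'a' @ 2: {1,2,3,4,6,8,10,13}  ✓accept
'c' @ 3: {3,5,9,10,11,12}
'b' @ 4: {1,2,3,4,6,8,10,13}  ✓accept
'c' @ 5: {3,5,9,10,11,12}
'a' @ 6: {1,2,3,4,6,8,10,13}  ✓accept
final: {1,2,3,4,6,8,10,13}; accept 1 in set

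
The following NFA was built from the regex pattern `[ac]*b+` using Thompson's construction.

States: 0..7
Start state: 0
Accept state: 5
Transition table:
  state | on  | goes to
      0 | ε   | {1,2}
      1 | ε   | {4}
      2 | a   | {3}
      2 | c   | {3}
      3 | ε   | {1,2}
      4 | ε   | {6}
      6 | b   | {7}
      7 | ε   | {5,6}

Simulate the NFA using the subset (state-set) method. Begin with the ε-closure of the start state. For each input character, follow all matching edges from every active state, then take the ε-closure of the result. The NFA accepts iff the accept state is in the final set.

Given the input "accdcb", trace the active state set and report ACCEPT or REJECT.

Answer: REJECT

Trace:
start: ε-closure({0}) = {0,1,2,4,6}
'a' @ 1: {1,2,3,4,6}
'c' @ 2: {1,2,3,4,6}
'c' @ 3: {1,2,3,4,6}
'd' @ 4: {}  — state set empty
rest 'cb' ignored (set empty)
after full input: {}  (accept=5 not in)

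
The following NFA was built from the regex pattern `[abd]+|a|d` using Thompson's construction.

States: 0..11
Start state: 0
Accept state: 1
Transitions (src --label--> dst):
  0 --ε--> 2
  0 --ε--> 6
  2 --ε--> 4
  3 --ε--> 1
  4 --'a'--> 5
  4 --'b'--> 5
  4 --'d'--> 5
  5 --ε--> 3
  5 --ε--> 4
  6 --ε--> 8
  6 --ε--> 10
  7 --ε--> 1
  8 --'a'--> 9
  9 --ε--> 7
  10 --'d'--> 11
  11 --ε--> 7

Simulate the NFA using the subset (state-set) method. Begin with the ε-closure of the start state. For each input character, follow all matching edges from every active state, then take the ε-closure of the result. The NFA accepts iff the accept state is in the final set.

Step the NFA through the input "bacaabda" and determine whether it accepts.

Answer: REJECT

Steps:
start: ε-closure({0}) = {0,2,4,6,8,10}
'b' @ 1: {1,3,4,5}  ✓accept
'a' @ 2: {1,3,4,5}  ✓accept
'c' @ 3: {}  — dead — no transitions
rest 'aabda' ignored (set empty)
end set {} — state 1 not in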